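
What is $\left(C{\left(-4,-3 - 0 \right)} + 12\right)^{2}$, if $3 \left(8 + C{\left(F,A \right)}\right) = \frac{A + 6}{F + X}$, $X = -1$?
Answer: $\frac{361}{25} \approx 14.44$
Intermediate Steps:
$C{\left(F,A \right)} = -8 + \frac{6 + A}{3 \left(-1 + F\right)}$ ($C{\left(F,A \right)} = -8 + \frac{\left(A + 6\right) \frac{1}{F - 1}}{3} = -8 + \frac{\left(6 + A\right) \frac{1}{-1 + F}}{3} = -8 + \frac{\frac{1}{-1 + F} \left(6 + A\right)}{3} = -8 + \frac{6 + A}{3 \left(-1 + F\right)}$)
$\left(C{\left(-4,-3 - 0 \right)} + 12\right)^{2} = \left(\frac{30 - 3 - -96}{3 \left(-1 - 4\right)} + 12\right)^{2} = \left(\frac{30 + \left(-3 + 0\right) + 96}{3 \left(-5\right)} + 12\right)^{2} = \left(\frac{1}{3} \left(- \frac{1}{5}\right) \left(30 - 3 + 96\right) + 12\right)^{2} = \left(\frac{1}{3} \left(- \frac{1}{5}\right) 123 + 12\right)^{2} = \left(- \frac{41}{5} + 12\right)^{2} = \left(\frac{19}{5}\right)^{2} = \frac{361}{25}$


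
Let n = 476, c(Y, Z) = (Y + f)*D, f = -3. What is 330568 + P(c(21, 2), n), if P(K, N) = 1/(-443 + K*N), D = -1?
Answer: 2978748247/9011 ≈ 3.3057e+5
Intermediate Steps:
c(Y, Z) = 3 - Y (c(Y, Z) = (Y - 3)*(-1) = (-3 + Y)*(-1) = 3 - Y)
330568 + P(c(21, 2), n) = 330568 + 1/(-443 + (3 - 1*21)*476) = 330568 + 1/(-443 + (3 - 21)*476) = 330568 + 1/(-443 - 18*476) = 330568 + 1/(-443 - 8568) = 330568 + 1/(-9011) = 330568 - 1/9011 = 2978748247/9011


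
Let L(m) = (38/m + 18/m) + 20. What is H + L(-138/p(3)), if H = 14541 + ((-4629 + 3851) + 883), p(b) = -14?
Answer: 1012346/69 ≈ 14672.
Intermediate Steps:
L(m) = 20 + 56/m (L(m) = 56/m + 20 = 20 + 56/m)
H = 14646 (H = 14541 + (-778 + 883) = 14541 + 105 = 14646)
H + L(-138/p(3)) = 14646 + (20 + 56/((-138/(-14)))) = 14646 + (20 + 56/((-138*(-1/14)))) = 14646 + (20 + 56/(69/7)) = 14646 + (20 + 56*(7/69)) = 14646 + (20 + 392/69) = 14646 + 1772/69 = 1012346/69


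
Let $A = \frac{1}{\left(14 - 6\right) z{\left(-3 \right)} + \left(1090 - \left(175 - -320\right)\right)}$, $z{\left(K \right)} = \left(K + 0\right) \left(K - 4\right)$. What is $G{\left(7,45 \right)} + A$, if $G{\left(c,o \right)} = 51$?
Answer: $\frac{38914}{763} \approx 51.001$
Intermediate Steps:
$z{\left(K \right)} = K \left(-4 + K\right)$
$A = \frac{1}{763}$ ($A = \frac{1}{\left(14 - 6\right) \left(- 3 \left(-4 - 3\right)\right) + \left(1090 - \left(175 - -320\right)\right)} = \frac{1}{8 \left(\left(-3\right) \left(-7\right)\right) + \left(1090 - \left(175 + 320\right)\right)} = \frac{1}{8 \cdot 21 + \left(1090 - 495\right)} = \frac{1}{168 + \left(1090 - 495\right)} = \frac{1}{168 + 595} = \frac{1}{763} \approx 0.0013106$)
$G{\left(7,45 \right)} + A = 51 + \frac{1}{763} = \frac{38914}{763}$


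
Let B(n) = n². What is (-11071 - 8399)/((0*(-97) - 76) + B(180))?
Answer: -9735/16162 ≈ -0.60234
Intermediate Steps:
(-11071 - 8399)/((0*(-97) - 76) + B(180)) = (-11071 - 8399)/((0*(-97) - 76) + 180²) = -19470/((0 - 76) + 32400) = -19470/(-76 + 32400) = -19470/32324 = -19470*1/32324 = -9735/16162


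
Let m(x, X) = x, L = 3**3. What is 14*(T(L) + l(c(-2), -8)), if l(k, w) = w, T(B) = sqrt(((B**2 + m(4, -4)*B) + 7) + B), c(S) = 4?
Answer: -112 + 14*sqrt(871) ≈ 301.18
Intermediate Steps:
L = 27
T(B) = sqrt(7 + B**2 + 5*B) (T(B) = sqrt(((B**2 + 4*B) + 7) + B) = sqrt((7 + B**2 + 4*B) + B) = sqrt(7 + B**2 + 5*B))
14*(T(L) + l(c(-2), -8)) = 14*(sqrt(7 + 27**2 + 5*27) - 8) = 14*(sqrt(7 + 729 + 135) - 8) = 14*(sqrt(871) - 8) = 14*(-8 + sqrt(871)) = -112 + 14*sqrt(871)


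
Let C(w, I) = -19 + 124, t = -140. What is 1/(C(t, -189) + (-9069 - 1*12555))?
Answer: -1/21519 ≈ -4.6471e-5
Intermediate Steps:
C(w, I) = 105
1/(C(t, -189) + (-9069 - 1*12555)) = 1/(105 + (-9069 - 1*12555)) = 1/(105 + (-9069 - 12555)) = 1/(105 - 21624) = 1/(-21519) = -1/21519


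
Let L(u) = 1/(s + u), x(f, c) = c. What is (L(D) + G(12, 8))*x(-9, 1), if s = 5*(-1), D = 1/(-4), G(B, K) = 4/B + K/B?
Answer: 17/21 ≈ 0.80952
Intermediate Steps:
D = -1/4 ≈ -0.25000
s = -5
L(u) = 1/(-5 + u)
(L(D) + G(12, 8))*x(-9, 1) = (1/(-5 - 1/4) + (4 + 8)/12)*1 = (1/(-21/4) + (1/12)*12)*1 = (-4/21 + 1)*1 = (17/21)*1 = 17/21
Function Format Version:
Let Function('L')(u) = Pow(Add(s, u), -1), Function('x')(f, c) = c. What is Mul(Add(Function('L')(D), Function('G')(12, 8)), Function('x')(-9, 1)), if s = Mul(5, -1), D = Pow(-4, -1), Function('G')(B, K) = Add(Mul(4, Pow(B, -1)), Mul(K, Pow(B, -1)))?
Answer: Rational(17, 21) ≈ 0.80952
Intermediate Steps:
D = Rational(-1, 4) ≈ -0.25000
s = -5
Function('L')(u) = Pow(Add(-5, u), -1)
Mul(Add(Function('L')(D), Function('G')(12, 8)), Function('x')(-9, 1)) = Mul(Add(Pow(Add(-5, Rational(-1, 4)), -1), Mul(Pow(12, -1), Add(4, 8))), 1) = Mul(Add(Pow(Rational(-21, 4), -1), Mul(Rational(1, 12), 12)), 1) = Mul(Add(Rational(-4, 21), 1), 1) = Mul(Rational(17, 21), 1) = Rational(17, 21)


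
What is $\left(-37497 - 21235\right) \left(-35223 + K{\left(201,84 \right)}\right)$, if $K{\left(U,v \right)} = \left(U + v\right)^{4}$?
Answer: $-387482337990264$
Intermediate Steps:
$\left(-37497 - 21235\right) \left(-35223 + K{\left(201,84 \right)}\right) = \left(-37497 - 21235\right) \left(-35223 + \left(201 + 84\right)^{4}\right) = - 58732 \left(-35223 + 285^{4}\right) = - 58732 \left(-35223 + 6597500625\right) = \left(-58732\right) 6597465402 = -387482337990264$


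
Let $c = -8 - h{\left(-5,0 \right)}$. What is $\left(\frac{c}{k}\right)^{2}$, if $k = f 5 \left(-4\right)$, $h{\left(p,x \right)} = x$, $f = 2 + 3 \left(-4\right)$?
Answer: $\frac{1}{625} \approx 0.0016$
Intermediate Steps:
$f = -10$ ($f = 2 - 12 = -10$)
$c = -8$ ($c = -8 - 0 = -8 + 0 = -8$)
$k = 200$ ($k = \left(-10\right) 5 \left(-4\right) = \left(-50\right) \left(-4\right) = 200$)
$\left(\frac{c}{k}\right)^{2} = \left(- \frac{8}{200}\right)^{2} = \left(\left(-8\right) \frac{1}{200}\right)^{2} = \left(- \frac{1}{25}\right)^{2} = \frac{1}{625}$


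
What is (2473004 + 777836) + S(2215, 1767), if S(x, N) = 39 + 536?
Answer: 3251415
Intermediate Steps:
S(x, N) = 575
(2473004 + 777836) + S(2215, 1767) = (2473004 + 777836) + 575 = 3250840 + 575 = 3251415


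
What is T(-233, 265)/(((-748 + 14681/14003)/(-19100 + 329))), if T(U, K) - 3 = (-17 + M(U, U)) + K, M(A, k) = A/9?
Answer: 177511578046/31378689 ≈ 5657.1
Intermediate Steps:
M(A, k) = A/9 (M(A, k) = A*(⅑) = A/9)
T(U, K) = -14 + K + U/9 (T(U, K) = 3 + ((-17 + U/9) + K) = 3 + (-17 + K + U/9) = -14 + K + U/9)
T(-233, 265)/(((-748 + 14681/14003)/(-19100 + 329))) = (-14 + 265 + (⅑)*(-233))/(((-748 + 14681/14003)/(-19100 + 329))) = (-14 + 265 - 233/9)/(((-748 + 14681*(1/14003))/(-18771))) = 2026/(9*(((-748 + 14681/14003)*(-1/18771)))) = 2026/(9*((-10459563/14003*(-1/18771)))) = 2026/(9*(3486521/87616771)) = (2026/9)*(87616771/3486521) = 177511578046/31378689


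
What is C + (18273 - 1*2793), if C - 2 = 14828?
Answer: 30310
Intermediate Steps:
C = 14830 (C = 2 + 14828 = 14830)
C + (18273 - 1*2793) = 14830 + (18273 - 1*2793) = 14830 + (18273 - 2793) = 14830 + 15480 = 30310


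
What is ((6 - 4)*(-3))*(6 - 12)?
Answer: 36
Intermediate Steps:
((6 - 4)*(-3))*(6 - 12) = (2*(-3))*(-6) = -6*(-6) = 36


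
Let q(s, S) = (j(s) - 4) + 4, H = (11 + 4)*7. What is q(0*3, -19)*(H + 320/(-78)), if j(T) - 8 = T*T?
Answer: 31480/39 ≈ 807.18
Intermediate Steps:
H = 105 (H = 15*7 = 105)
j(T) = 8 + T**2 (j(T) = 8 + T*T = 8 + T**2)
q(s, S) = 8 + s**2 (q(s, S) = ((8 + s**2) - 4) + 4 = (4 + s**2) + 4 = 8 + s**2)
q(0*3, -19)*(H + 320/(-78)) = (8 + (0*3)**2)*(105 + 320/(-78)) = (8 + 0**2)*(105 + 320*(-1/78)) = (8 + 0)*(105 - 160/39) = 8*(3935/39) = 31480/39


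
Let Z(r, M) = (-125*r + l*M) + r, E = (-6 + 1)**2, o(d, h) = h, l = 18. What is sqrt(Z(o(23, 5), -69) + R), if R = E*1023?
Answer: sqrt(23713) ≈ 153.99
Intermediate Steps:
E = 25 (E = (-5)**2 = 25)
Z(r, M) = -124*r + 18*M (Z(r, M) = (-125*r + 18*M) + r = -124*r + 18*M)
R = 25575 (R = 25*1023 = 25575)
sqrt(Z(o(23, 5), -69) + R) = sqrt((-124*5 + 18*(-69)) + 25575) = sqrt((-620 - 1242) + 25575) = sqrt(-1862 + 25575) = sqrt(23713)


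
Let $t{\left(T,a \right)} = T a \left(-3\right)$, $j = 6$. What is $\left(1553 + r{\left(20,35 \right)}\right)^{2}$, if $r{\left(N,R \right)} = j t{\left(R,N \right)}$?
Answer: $122036209$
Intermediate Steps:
$t{\left(T,a \right)} = - 3 T a$
$r{\left(N,R \right)} = - 18 N R$ ($r{\left(N,R \right)} = 6 \left(- 3 R N\right) = 6 \left(- 3 N R\right) = - 18 N R$)
$\left(1553 + r{\left(20,35 \right)}\right)^{2} = \left(1553 - 360 \cdot 35\right)^{2} = \left(1553 - 12600\right)^{2} = \left(-11047\right)^{2} = 122036209$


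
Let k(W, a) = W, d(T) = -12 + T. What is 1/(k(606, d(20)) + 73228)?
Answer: 1/73834 ≈ 1.3544e-5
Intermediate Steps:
1/(k(606, d(20)) + 73228) = 1/(606 + 73228) = 1/73834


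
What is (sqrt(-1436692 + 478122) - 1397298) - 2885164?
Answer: -4282462 + I*sqrt(958570) ≈ -4.2825e+6 + 979.07*I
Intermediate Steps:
(sqrt(-1436692 + 478122) - 1397298) - 2885164 = (sqrt(-958570) - 1397298) - 2885164 = (I*sqrt(958570) - 1397298) - 2885164 = (-1397298 + I*sqrt(958570)) - 2885164 = -4282462 + I*sqrt(958570)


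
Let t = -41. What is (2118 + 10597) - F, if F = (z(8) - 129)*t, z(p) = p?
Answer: 7754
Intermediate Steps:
F = 4961 (F = (8 - 129)*(-41) = -121*(-41) = 4961)
(2118 + 10597) - F = (2118 + 10597) - 1*4961 = 12715 - 4961 = 7754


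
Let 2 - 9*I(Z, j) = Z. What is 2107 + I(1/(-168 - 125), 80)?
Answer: 5556746/2637 ≈ 2107.2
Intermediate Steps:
I(Z, j) = 2/9 - Z/9
2107 + I(1/(-168 - 125), 80) = 2107 + (2/9 - 1/(9*(-168 - 125))) = 2107 + (2/9 - ⅑/(-293)) = 2107 + (2/9 - ⅑*(-1/293)) = 2107 + (2/9 + 1/2637) = 2107 + 587/2637 = 5556746/2637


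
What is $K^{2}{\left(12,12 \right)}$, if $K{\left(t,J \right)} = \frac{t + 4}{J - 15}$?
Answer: $\frac{256}{9} \approx 28.444$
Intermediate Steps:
$K{\left(t,J \right)} = \frac{4 + t}{-15 + J}$
$K^{2}{\left(12,12 \right)} = \left(\frac{4 + 12}{-15 + 12}\right)^{2} = \left(\frac{1}{-3} \cdot 16\right)^{2} = \left(\left(- \frac{1}{3}\right) 16\right)^{2} = \left(- \frac{16}{3}\right)^{2} = \frac{256}{9}$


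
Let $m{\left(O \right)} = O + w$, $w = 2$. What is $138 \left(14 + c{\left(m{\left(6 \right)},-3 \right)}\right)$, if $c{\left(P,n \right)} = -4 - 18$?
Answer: $-1104$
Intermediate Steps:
$m{\left(O \right)} = 2 + O$ ($m{\left(O \right)} = O + 2 = 2 + O$)
$c{\left(P,n \right)} = -22$ ($c{\left(P,n \right)} = -4 - 18 = -22$)
$138 \left(14 + c{\left(m{\left(6 \right)},-3 \right)}\right) = 138 \left(14 - 22\right) = 138 \left(-8\right) = -1104$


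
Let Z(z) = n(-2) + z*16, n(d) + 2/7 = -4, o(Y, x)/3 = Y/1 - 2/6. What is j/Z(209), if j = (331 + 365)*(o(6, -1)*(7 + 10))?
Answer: 704004/11689 ≈ 60.228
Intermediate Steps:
o(Y, x) = -1 + 3*Y (o(Y, x) = 3*(Y/1 - 2/6) = 3*(Y*1 - 2*⅙) = 3*(Y - ⅓) = 3*(-⅓ + Y) = -1 + 3*Y)
n(d) = -30/7 (n(d) = -2/7 - 4 = -30/7)
j = 201144 (j = (331 + 365)*((-1 + 3*6)*(7 + 10)) = 696*((-1 + 18)*17) = 696*(17*17) = 696*289 = 201144)
Z(z) = -30/7 + 16*z (Z(z) = -30/7 + z*16 = -30/7 + 16*z)
j/Z(209) = 201144/(-30/7 + 16*209) = 201144/(-30/7 + 3344) = 201144/(23378/7) = 201144*(7/23378) = 704004/11689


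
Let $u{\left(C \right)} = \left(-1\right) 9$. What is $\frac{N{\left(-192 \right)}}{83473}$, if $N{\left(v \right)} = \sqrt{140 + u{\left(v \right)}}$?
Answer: $\frac{\sqrt{131}}{83473} \approx 0.00013712$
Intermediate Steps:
$u{\left(C \right)} = -9$
$N{\left(v \right)} = \sqrt{131}$ ($N{\left(v \right)} = \sqrt{140 - 9} = \sqrt{131}$)
$\frac{N{\left(-192 \right)}}{83473} = \frac{\sqrt{131}}{83473}$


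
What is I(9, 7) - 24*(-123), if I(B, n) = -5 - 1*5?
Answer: 2942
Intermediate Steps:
I(B, n) = -10 (I(B, n) = -5 - 5 = -10)
I(9, 7) - 24*(-123) = -10 - 24*(-123) = -10 + 2952 = 2942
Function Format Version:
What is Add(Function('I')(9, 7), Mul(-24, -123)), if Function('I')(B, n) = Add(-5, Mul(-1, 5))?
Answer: 2942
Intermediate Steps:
Function('I')(B, n) = -10 (Function('I')(B, n) = Add(-5, -5) = -10)
Add(Function('I')(9, 7), Mul(-24, -123)) = Add(-10, Mul(-24, -123)) = Add(-10, 2952) = 2942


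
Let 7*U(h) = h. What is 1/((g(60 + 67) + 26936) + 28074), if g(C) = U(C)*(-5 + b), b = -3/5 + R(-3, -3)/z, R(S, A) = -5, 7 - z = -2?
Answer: 315/17292971 ≈ 1.8216e-5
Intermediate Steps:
z = 9 (z = 7 - 1*(-2) = 7 + 2 = 9)
U(h) = h/7
b = -52/45 (b = -3/5 - 5/9 = -3*⅕ - 5*⅑ = -⅗ - 5/9 = -52/45 ≈ -1.1556)
g(C) = -277*C/315 (g(C) = (C/7)*(-5 - 52/45) = (C/7)*(-277/45) = -277*C/315)
1/((g(60 + 67) + 26936) + 28074) = 1/((-277*(60 + 67)/315 + 26936) + 28074) = 1/((-277/315*127 + 26936) + 28074) = 1/((-35179/315 + 26936) + 28074) = 1/(8449661/315 + 28074) = 1/(17292971/315) = 315/17292971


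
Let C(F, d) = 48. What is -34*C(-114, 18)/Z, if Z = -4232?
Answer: 204/529 ≈ 0.38563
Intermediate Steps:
-34*C(-114, 18)/Z = -1632/(-4232) = -1632*(-1)/4232 = -34*(-6/529) = 204/529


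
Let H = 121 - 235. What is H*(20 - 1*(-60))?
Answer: -9120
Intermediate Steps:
H = -114
H*(20 - 1*(-60)) = -114*(20 - 1*(-60)) = -114*(20 + 60) = -114*80 = -9120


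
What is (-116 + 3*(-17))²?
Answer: 27889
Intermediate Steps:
(-116 + 3*(-17))² = (-116 - 51)² = (-167)² = 27889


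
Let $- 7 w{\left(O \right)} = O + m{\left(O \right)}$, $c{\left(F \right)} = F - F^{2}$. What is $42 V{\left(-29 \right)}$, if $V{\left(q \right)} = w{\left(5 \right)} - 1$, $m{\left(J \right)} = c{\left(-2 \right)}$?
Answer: $-36$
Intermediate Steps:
$m{\left(J \right)} = -6$ ($m{\left(J \right)} = - 2 \left(1 - -2\right) = - 2 \left(1 + 2\right) = \left(-2\right) 3 = -6$)
$w{\left(O \right)} = \frac{6}{7} - \frac{O}{7}$ ($w{\left(O \right)} = - \frac{O - 6}{7} = - \frac{-6 + O}{7} = \frac{6}{7} - \frac{O}{7}$)
$V{\left(q \right)} = - \frac{6}{7}$ ($V{\left(q \right)} = \left(\frac{6}{7} - \frac{5}{7}\right) - 1 = \frac{1}{7} - 1 = - \frac{6}{7}$)
$42 V{\left(-29 \right)} = 42 \left(- \frac{6}{7}\right) = -36$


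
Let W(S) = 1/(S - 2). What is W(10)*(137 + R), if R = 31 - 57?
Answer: 111/8 ≈ 13.875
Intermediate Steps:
R = -26
W(S) = 1/(-2 + S)
W(10)*(137 + R) = (137 - 26)/(-2 + 10) = 111/8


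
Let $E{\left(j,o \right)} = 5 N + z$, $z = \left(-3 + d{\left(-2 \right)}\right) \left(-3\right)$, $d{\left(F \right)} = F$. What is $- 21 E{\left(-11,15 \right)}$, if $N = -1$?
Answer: $-210$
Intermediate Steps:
$z = 15$ ($z = \left(-3 - 2\right) \left(-3\right) = \left(-5\right) \left(-3\right) = 15$)
$E{\left(j,o \right)} = 10$ ($E{\left(j,o \right)} = 5 \left(-1\right) + 15 = -5 + 15 = 10$)
$- 21 E{\left(-11,15 \right)} = \left(-21\right) 10 = -210$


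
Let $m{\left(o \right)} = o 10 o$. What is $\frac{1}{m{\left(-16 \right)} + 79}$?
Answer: $\frac{1}{2639} \approx 0.00037893$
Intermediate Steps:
$m{\left(o \right)} = 10 o^{2}$
$\frac{1}{m{\left(-16 \right)} + 79} = \frac{1}{10 \left(-16\right)^{2} + 79} = \frac{1}{10 \cdot 256 + 79} = \frac{1}{2560 + 79} = \frac{1}{2639}$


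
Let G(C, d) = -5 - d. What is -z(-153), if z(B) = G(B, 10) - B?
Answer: -138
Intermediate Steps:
z(B) = -15 - B (z(B) = (-5 - 1*10) - B = (-5 - 10) - B = -15 - B)
-z(-153) = -(-15 - 1*(-153)) = -(-15 + 153) = -1*138 = -138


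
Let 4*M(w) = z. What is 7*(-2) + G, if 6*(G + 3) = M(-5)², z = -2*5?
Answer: -383/24 ≈ -15.958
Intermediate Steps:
z = -10
M(w) = -5/2 (M(w) = (¼)*(-10) = -5/2)
G = -47/24 (G = -3 + (-5/2)²/6 = -3 + (⅙)*(25/4) = -3 + 25/24 = -47/24 ≈ -1.9583)
7*(-2) + G = 7*(-2) - 47/24 = -14 - 47/24 = -383/24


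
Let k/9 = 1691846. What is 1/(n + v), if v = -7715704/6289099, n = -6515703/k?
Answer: -10640186986754/17606883085317 ≈ -0.60432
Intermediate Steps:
k = 15226614 (k = 9*1691846 = 15226614)
n = -723967/1691846 (n = -6515703/15226614 = -6515703*1/15226614 = -723967/1691846 ≈ -0.42792)
v = -7715704/6289099 (v = -7715704*1/6289099 = -7715704/6289099 ≈ -1.2268)
1/(n + v) = 1/(-723967/1691846 - 7715704/6289099) = 1/(-17606883085317/10640186986754) = -10640186986754/17606883085317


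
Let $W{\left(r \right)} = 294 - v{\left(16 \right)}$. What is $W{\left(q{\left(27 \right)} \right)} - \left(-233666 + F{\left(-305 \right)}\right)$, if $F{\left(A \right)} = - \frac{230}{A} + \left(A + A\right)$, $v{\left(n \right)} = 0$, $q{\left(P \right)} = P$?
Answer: $\frac{14308724}{61} \approx 2.3457 \cdot 10^{5}$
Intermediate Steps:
$W{\left(r \right)} = 294$ ($W{\left(r \right)} = 294 - 0 = 294 + 0 = 294$)
$F{\left(A \right)} = - \frac{230}{A} + 2 A$
$W{\left(q{\left(27 \right)} \right)} - \left(-233666 + F{\left(-305 \right)}\right) = 294 - \left(-233666 - 610 + \frac{46}{61}\right) = 294 + \left(233666 - \left(\left(-230\right) \left(- \frac{1}{305}\right) - 610\right)\right) = 294 + \left(233666 - \left(\frac{46}{61} - 610\right)\right) = 294 + \left(233666 - - \frac{37164}{61}\right) = 294 + \left(233666 + \frac{37164}{61}\right) = 294 + \frac{14290790}{61} = \frac{14308724}{61}$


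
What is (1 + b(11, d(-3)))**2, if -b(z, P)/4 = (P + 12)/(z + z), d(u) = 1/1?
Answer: 225/121 ≈ 1.8595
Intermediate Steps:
d(u) = 1
b(z, P) = -2*(12 + P)/z (b(z, P) = -4*(P + 12)/(z + z) = -4*(12 + P)/(2*z) = -4*(12 + P)*1/(2*z) = -2*(12 + P)/z)
(1 + b(11, d(-3)))**2 = (1 + 2*(-12 - 1*1)/11)**2 = (1 + 2*(1/11)*(-12 - 1))**2 = (1 + 2*(1/11)*(-13))**2 = (1 - 26/11)**2 = (-15/11)**2 = 225/121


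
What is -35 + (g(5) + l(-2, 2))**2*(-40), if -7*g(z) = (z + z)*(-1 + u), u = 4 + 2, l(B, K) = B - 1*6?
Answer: -451155/49 ≈ -9207.3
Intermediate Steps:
l(B, K) = -6 + B (l(B, K) = B - 6 = -6 + B)
u = 6
g(z) = -10*z/7 (g(z) = -(z + z)*(-1 + 6)/7 = -2*z*5/7 = -10*z/7)
-35 + (g(5) + l(-2, 2))**2*(-40) = -35 + (-10/7*5 + (-6 - 2))**2*(-40) = -35 + (-50/7 - 8)**2*(-40) = -35 + (-106/7)**2*(-40) = -35 + (11236/49)*(-40) = -35 - 449440/49 = -451155/49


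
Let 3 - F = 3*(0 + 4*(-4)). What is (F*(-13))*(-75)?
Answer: 49725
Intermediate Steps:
F = 51 (F = 3 - 3*(0 + 4*(-4)) = 3 - 3*(0 - 16) = 3 - 3*(-16) = 3 - 1*(-48) = 3 + 48 = 51)
(F*(-13))*(-75) = (51*(-13))*(-75) = -663*(-75) = 49725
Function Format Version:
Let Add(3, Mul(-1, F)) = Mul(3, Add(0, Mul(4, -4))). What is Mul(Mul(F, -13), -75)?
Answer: 49725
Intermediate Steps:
F = 51 (F = Add(3, Mul(-1, Mul(3, Add(0, Mul(4, -4))))) = Add(3, Mul(-1, Mul(3, Add(0, -16)))) = Add(3, Mul(-1, Mul(3, -16))) = Add(3, Mul(-1, -48)) = Add(3, 48) = 51)
Mul(Mul(F, -13), -75) = Mul(Mul(51, -13), -75) = Mul(-663, -75) = 49725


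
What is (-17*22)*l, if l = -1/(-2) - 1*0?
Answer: -187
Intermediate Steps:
l = ½ (l = -1*(-½) + 0 = ½ + 0 = ½ ≈ 0.50000)
(-17*22)*l = -17*22*(½) = -374*½ = -187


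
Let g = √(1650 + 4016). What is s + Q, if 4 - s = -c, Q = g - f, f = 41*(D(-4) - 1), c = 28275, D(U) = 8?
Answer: 27992 + √5666 ≈ 28067.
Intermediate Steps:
g = √5666 ≈ 75.273
f = 287 (f = 41*(8 - 1) = 41*7 = 287)
Q = -287 + √5666 (Q = √5666 - 1*287 = √5666 - 287 = -287 + √5666 ≈ -211.73)
s = 28279 (s = 4 - (-1)*28275 = 4 - 1*(-28275) = 4 + 28275 = 28279)
s + Q = 28279 + (-287 + √5666) = 27992 + √5666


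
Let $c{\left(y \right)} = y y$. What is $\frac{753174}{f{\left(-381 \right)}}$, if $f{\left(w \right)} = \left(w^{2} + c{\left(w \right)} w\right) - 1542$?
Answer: $- \frac{125529}{9193787} \approx -0.013654$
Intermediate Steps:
$c{\left(y \right)} = y^{2}$
$f{\left(w \right)} = -1542 + w^{2} + w^{3}$ ($f{\left(w \right)} = \left(w^{2} + w^{2} w\right) - 1542 = \left(w^{2} + w^{3}\right) - 1542 = -1542 + w^{2} + w^{3}$)
$\frac{753174}{f{\left(-381 \right)}} = \frac{753174}{-1542 + \left(-381\right)^{2} + \left(-381\right)^{3}} = \frac{753174}{-1542 + 145161 - 55306341} = \frac{753174}{-55162722} = 753174 \left(- \frac{1}{55162722}\right) = - \frac{125529}{9193787}$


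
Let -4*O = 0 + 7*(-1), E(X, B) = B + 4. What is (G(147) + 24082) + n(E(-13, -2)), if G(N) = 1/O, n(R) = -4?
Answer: 168550/7 ≈ 24079.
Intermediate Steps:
E(X, B) = 4 + B
O = 7/4 (O = -(0 + 7*(-1))/4 = -(0 - 7)/4 = -1/4*(-7) = 7/4 ≈ 1.7500)
G(N) = 4/7 (G(N) = 1/(7/4) = 4/7)
(G(147) + 24082) + n(E(-13, -2)) = (4/7 + 24082) - 4 = 168578/7 - 4 = 168550/7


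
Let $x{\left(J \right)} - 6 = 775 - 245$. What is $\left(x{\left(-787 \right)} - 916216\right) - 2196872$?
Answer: $-3112552$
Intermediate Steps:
$x{\left(J \right)} = 536$ ($x{\left(J \right)} = 6 + \left(775 - 245\right) = 6 + 530 = 536$)
$\left(x{\left(-787 \right)} - 916216\right) - 2196872 = \left(536 - 916216\right) - 2196872 = -915680 - 2196872 = -3112552$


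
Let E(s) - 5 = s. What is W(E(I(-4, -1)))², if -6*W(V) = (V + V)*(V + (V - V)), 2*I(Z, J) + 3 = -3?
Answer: 16/9 ≈ 1.7778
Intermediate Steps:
I(Z, J) = -3 (I(Z, J) = -3/2 + (½)*(-3) = -3/2 - 3/2 = -3)
E(s) = 5 + s
W(V) = -V²/3 (W(V) = -(V + V)*(V + (V - V))/6 = -2*V*(V + 0)/6 = -2*V*V/6 = -V²/3)
W(E(I(-4, -1)))² = (-(5 - 3)²/3)² = (-⅓*2²)² = (-⅓*4)² = (-4/3)² = 16/9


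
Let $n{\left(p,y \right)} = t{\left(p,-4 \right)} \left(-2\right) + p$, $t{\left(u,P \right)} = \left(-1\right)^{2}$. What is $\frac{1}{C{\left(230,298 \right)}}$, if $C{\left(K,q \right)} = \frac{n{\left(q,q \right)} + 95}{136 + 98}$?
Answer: $\frac{234}{391} \approx 0.59846$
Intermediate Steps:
$t{\left(u,P \right)} = 1$
$n{\left(p,y \right)} = -2 + p$ ($n{\left(p,y \right)} = 1 \left(-2\right) + p = -2 + p$)
$C{\left(K,q \right)} = \frac{31}{78} + \frac{q}{234}$ ($C{\left(K,q \right)} = \frac{\left(-2 + q\right) + 95}{136 + 98} = \frac{93 + q}{234} = \left(93 + q\right) \frac{1}{234} = \frac{31}{78} + \frac{q}{234}$)
$\frac{1}{C{\left(230,298 \right)}} = \frac{1}{\frac{31}{78} + \frac{1}{234} \cdot 298} = \frac{1}{\frac{31}{78} + \frac{149}{117}} = \frac{1}{\frac{391}{234}} = \frac{234}{391}$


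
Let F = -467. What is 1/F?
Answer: -1/467 ≈ -0.0021413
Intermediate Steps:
1/F = 1/(-467) = -1/467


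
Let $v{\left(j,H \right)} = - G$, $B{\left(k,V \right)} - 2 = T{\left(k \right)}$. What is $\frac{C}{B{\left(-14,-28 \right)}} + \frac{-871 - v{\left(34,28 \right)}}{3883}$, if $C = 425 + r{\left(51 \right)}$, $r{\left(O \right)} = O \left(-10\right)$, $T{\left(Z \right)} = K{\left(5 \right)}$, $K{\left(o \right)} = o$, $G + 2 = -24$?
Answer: $- \frac{336334}{27181} \approx -12.374$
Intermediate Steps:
$G = -26$ ($G = -2 - 24 = -26$)
$T{\left(Z \right)} = 5$
$B{\left(k,V \right)} = 7$ ($B{\left(k,V \right)} = 2 + 5 = 7$)
$r{\left(O \right)} = - 10 O$
$C = -85$ ($C = 425 - 510 = -85$)
$v{\left(j,H \right)} = 26$ ($v{\left(j,H \right)} = \left(-1\right) \left(-26\right) = 26$)
$\frac{C}{B{\left(-14,-28 \right)}} + \frac{-871 - v{\left(34,28 \right)}}{3883} = - \frac{85}{7} + \frac{-871 - 26}{3883} = \left(-85\right) \frac{1}{7} + \left(-871 - 26\right) \frac{1}{3883} = - \frac{85}{7} - \frac{897}{3883} = - \frac{336334}{27181}$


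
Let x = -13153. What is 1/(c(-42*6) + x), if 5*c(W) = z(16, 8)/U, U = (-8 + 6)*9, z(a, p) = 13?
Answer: -90/1183783 ≈ -7.6027e-5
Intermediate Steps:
U = -18 (U = -2*9 = -18)
c(W) = -13/90 (c(W) = (13/(-18))/5 = (13*(-1/18))/5 = (⅕)*(-13/18) = -13/90)
1/(c(-42*6) + x) = 1/(-13/90 - 13153) = 1/(-1183783/90) = -90/1183783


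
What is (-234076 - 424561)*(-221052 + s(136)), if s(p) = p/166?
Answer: 12084176380976/83 ≈ 1.4559e+11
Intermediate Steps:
s(p) = p/166 (s(p) = p*(1/166) = p/166)
(-234076 - 424561)*(-221052 + s(136)) = (-234076 - 424561)*(-221052 + (1/166)*136) = -658637*(-221052 + 68/83) = -658637*(-18347248/83) = 12084176380976/83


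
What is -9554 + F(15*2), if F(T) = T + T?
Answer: -9494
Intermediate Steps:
F(T) = 2*T
-9554 + F(15*2) = -9554 + 2*(15*2) = -9554 + 2*30 = -9554 + 60 = -9494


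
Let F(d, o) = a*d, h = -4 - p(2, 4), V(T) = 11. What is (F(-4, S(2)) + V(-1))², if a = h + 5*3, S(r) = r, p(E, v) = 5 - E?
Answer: 441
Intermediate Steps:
h = -7 (h = -4 - (5 - 1*2) = -4 - (5 - 2) = -4 - 1*3 = -4 - 3 = -7)
a = 8 (a = -7 + 5*3 = -7 + 15 = 8)
F(d, o) = 8*d
(F(-4, S(2)) + V(-1))² = (8*(-4) + 11)² = (-32 + 11)² = (-21)² = 441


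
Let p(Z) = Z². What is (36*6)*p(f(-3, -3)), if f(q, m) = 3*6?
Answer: 69984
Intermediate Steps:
f(q, m) = 18
(36*6)*p(f(-3, -3)) = (36*6)*18² = 216*324 = 69984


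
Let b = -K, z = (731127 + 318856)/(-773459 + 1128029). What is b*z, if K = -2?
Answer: 19811/3345 ≈ 5.9226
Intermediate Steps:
z = 19811/6690 (z = 1049983/354570 = 1049983*(1/354570) = 19811/6690 ≈ 2.9613)
b = 2 (b = -1*(-2) = 2)
b*z = 2*(19811/6690) = 19811/3345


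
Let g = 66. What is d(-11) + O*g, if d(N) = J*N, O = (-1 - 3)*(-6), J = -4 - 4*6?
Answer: 1892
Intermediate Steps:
J = -28 (J = -4 - 24 = -28)
O = 24 (O = -4*(-6) = 24)
d(N) = -28*N
d(-11) + O*g = -28*(-11) + 24*66 = 308 + 1584 = 1892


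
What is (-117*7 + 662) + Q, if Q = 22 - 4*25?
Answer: -235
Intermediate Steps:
Q = -78 (Q = 22 - 100 = -78)
(-117*7 + 662) + Q = (-117*7 + 662) - 78 = (-819 + 662) - 78 = -157 - 78 = -235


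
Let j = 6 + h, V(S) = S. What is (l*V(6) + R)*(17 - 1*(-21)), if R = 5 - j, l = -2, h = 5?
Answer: -684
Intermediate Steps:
j = 11 (j = 6 + 5 = 11)
R = -6 (R = 5 - 1*11 = 5 - 11 = -6)
(l*V(6) + R)*(17 - 1*(-21)) = (-2*6 - 6)*(17 - 1*(-21)) = (-12 - 6)*(17 + 21) = -18*38 = -684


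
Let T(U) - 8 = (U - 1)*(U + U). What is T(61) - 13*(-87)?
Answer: 8459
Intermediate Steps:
T(U) = 8 + 2*U*(-1 + U) (T(U) = 8 + (U - 1)*(U + U) = 8 + (-1 + U)*(2*U) = 8 + 2*U*(-1 + U))
T(61) - 13*(-87) = (8 - 2*61 + 2*61**2) - 13*(-87) = (8 - 122 + 2*3721) - 1*(-1131) = (8 - 122 + 7442) + 1131 = 7328 + 1131 = 8459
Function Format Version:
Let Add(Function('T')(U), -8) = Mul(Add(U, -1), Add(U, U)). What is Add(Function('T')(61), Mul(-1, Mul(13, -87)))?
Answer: 8459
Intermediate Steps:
Function('T')(U) = Add(8, Mul(2, U, Add(-1, U))) (Function('T')(U) = Add(8, Mul(Add(U, -1), Add(U, U))) = Add(8, Mul(Add(-1, U), Mul(2, U))) = Add(8, Mul(2, U, Add(-1, U))))
Add(Function('T')(61), Mul(-1, Mul(13, -87))) = Add(Add(8, Mul(-2, 61), Mul(2, Pow(61, 2))), Mul(-1, Mul(13, -87))) = Add(Add(8, -122, Mul(2, 3721)), Mul(-1, -1131)) = Add(Add(8, -122, 7442), 1131) = Add(7328, 1131) = 8459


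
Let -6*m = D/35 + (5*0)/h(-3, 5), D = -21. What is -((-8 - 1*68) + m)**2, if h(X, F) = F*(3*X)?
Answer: -576081/100 ≈ -5760.8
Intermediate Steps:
h(X, F) = 3*F*X
m = 1/10 (m = -(-21/35 + (5*0)/((3*5*(-3))))/6 = -(-21*1/35 + 0/(-45))/6 = -(-3/5 + 0*(-1/45))/6 = -(-3/5 + 0)/6 = -1/6*(-3/5) = 1/10 ≈ 0.10000)
-((-8 - 1*68) + m)**2 = -((-8 - 1*68) + 1/10)**2 = -((-8 - 68) + 1/10)**2 = -(-76 + 1/10)**2 = -(-759/10)**2 = -1*576081/100 = -576081/100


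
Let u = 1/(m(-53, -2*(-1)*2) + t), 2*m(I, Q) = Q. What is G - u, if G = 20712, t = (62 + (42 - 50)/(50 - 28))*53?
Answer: 744720661/35956 ≈ 20712.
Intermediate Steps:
m(I, Q) = Q/2
t = 35934/11 (t = (62 - 8/22)*53 = (62 - 8*1/22)*53 = (62 - 4/11)*53 = (678/11)*53 = 35934/11 ≈ 3266.7)
u = 11/35956 (u = 1/((-2*(-1)*2)/2 + 35934/11) = 1/((2*2)/2 + 35934/11) = 1/((1/2)*4 + 35934/11) = 1/(2 + 35934/11) = 1/(35956/11) = 11/35956 ≈ 0.00030593)
G - u = 20712 - 1*11/35956 = 20712 - 11/35956 = 744720661/35956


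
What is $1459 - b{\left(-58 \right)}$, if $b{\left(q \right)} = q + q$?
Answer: $1575$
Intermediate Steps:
$b{\left(q \right)} = 2 q$
$1459 - b{\left(-58 \right)} = 1459 - 2 \left(-58\right) = 1459 - -116 = 1459 + 116 = 1575$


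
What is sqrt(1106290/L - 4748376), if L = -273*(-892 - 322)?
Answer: I*sqrt(130390956802452801)/165711 ≈ 2179.1*I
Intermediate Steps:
L = 331422 (L = -273*(-1214) = 331422)
sqrt(1106290/L - 4748376) = sqrt(1106290/331422 - 4748376) = sqrt(1106290*(1/331422) - 4748376) = sqrt(553145/165711 - 4748376) = sqrt(-786857582191/165711) = I*sqrt(130390956802452801)/165711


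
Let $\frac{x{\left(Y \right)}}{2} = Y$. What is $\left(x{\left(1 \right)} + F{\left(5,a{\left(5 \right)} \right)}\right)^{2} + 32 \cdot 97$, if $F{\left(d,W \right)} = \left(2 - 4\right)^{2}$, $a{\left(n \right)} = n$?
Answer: $3140$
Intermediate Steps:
$F{\left(d,W \right)} = 4$ ($F{\left(d,W \right)} = \left(-2\right)^{2} = 4$)
$x{\left(Y \right)} = 2 Y$
$\left(x{\left(1 \right)} + F{\left(5,a{\left(5 \right)} \right)}\right)^{2} + 32 \cdot 97 = \left(2 \cdot 1 + 4\right)^{2} + 32 \cdot 97 = \left(2 + 4\right)^{2} + 3104 = 6^{2} + 3104 = 36 + 3104 = 3140$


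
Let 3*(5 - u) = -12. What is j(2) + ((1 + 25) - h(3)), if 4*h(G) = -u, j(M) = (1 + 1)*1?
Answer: 121/4 ≈ 30.250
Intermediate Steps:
u = 9 (u = 5 - 1/3*(-12) = 5 + 4 = 9)
j(M) = 2 (j(M) = 2*1 = 2)
h(G) = -9/4 (h(G) = (-1*9)/4 = (1/4)*(-9) = -9/4)
j(2) + ((1 + 25) - h(3)) = 2 + ((1 + 25) - 1*(-9/4)) = 2 + (26 + 9/4) = 2 + 113/4 = 121/4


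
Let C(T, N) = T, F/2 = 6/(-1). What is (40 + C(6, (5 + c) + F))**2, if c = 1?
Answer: 2116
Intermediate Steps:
F = -12 (F = 2*(6/(-1)) = 2*(6*(-1)) = 2*(-6) = -12)
(40 + C(6, (5 + c) + F))**2 = (40 + 6)**2 = 46**2 = 2116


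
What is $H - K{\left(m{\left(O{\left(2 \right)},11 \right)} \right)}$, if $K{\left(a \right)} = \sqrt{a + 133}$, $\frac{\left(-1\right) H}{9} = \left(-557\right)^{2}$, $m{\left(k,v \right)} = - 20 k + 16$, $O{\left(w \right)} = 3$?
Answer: $-2792241 - \sqrt{89} \approx -2.7923 \cdot 10^{6}$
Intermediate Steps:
$m{\left(k,v \right)} = 16 - 20 k$
$H = -2792241$ ($H = - 9 \left(-557\right)^{2} = \left(-9\right) 310249 = -2792241$)
$K{\left(a \right)} = \sqrt{133 + a}$
$H - K{\left(m{\left(O{\left(2 \right)},11 \right)} \right)} = -2792241 - \sqrt{133 + \left(16 - 60\right)} = -2792241 - \sqrt{133 - 44} = -2792241 - \sqrt{89}$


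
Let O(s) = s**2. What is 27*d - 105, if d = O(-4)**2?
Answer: 6807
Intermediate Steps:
d = 256 (d = ((-4)**2)**2 = 16**2 = 256)
27*d - 105 = 27*256 - 105 = 6912 - 105 = 6807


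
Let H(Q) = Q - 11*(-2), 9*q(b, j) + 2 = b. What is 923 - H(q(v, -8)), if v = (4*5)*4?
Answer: 2677/3 ≈ 892.33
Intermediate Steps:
v = 80 (v = 20*4 = 80)
q(b, j) = -2/9 + b/9
H(Q) = 22 + Q (H(Q) = Q + 22 = 22 + Q)
923 - H(q(v, -8)) = 923 - (22 + (-2/9 + (1/9)*80)) = 923 - (22 + (-2/9 + 80/9)) = 923 - (22 + 26/3) = 923 - 1*92/3 = 923 - 92/3 = 2677/3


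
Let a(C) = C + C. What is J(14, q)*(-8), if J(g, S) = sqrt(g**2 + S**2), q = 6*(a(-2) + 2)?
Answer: -16*sqrt(85) ≈ -147.51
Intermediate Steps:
a(C) = 2*C
q = -12 (q = 6*(2*(-2) + 2) = 6*(-4 + 2) = 6*(-2) = -12)
J(g, S) = sqrt(S**2 + g**2)
J(14, q)*(-8) = sqrt((-12)**2 + 14**2)*(-8) = sqrt(144 + 196)*(-8) = sqrt(340)*(-8) = (2*sqrt(85))*(-8) = -16*sqrt(85)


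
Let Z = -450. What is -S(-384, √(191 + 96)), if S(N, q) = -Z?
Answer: -450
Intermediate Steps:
S(N, q) = 450 (S(N, q) = -1*(-450) = 450)
-S(-384, √(191 + 96)) = -1*450 = -450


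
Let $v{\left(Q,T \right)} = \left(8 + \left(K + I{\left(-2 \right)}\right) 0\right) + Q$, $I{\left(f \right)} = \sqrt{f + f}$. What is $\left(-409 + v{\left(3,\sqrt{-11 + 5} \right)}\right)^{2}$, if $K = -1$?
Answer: $158404$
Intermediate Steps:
$I{\left(f \right)} = \sqrt{2} \sqrt{f}$ ($I{\left(f \right)} = \sqrt{2 f} = \sqrt{2} \sqrt{f}$)
$v{\left(Q,T \right)} = 8 + Q$ ($v{\left(Q,T \right)} = \left(8 + \left(-1 + \sqrt{2} \sqrt{-2}\right) 0\right) + Q = \left(8 + \left(-1 + \sqrt{2} i \sqrt{2}\right) 0\right) + Q = \left(8 + \left(-1 + 2 i\right) 0\right) + Q = \left(8 + 0\right) + Q = 8 + Q$)
$\left(-409 + v{\left(3,\sqrt{-11 + 5} \right)}\right)^{2} = \left(-409 + \left(8 + 3\right)\right)^{2} = \left(-409 + 11\right)^{2} = \left(-398\right)^{2} = 158404$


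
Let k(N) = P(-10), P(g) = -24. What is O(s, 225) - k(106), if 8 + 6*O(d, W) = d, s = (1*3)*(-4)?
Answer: 62/3 ≈ 20.667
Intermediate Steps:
s = -12 (s = 3*(-4) = -12)
O(d, W) = -4/3 + d/6
k(N) = -24
O(s, 225) - k(106) = (-4/3 + (1/6)*(-12)) - 1*(-24) = (-4/3 - 2) + 24 = -10/3 + 24 = 62/3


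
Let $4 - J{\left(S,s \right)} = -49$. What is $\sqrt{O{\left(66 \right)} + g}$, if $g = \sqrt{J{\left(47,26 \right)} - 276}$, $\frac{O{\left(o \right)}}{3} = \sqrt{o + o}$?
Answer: $\sqrt{6 \sqrt{33} + i \sqrt{223}} \approx 6.0013 + 1.2442 i$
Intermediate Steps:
$J{\left(S,s \right)} = 53$ ($J{\left(S,s \right)} = 4 - -49 = 4 + 49 = 53$)
$O{\left(o \right)} = 3 \sqrt{2} \sqrt{o}$ ($O{\left(o \right)} = 3 \sqrt{o + o} = 3 \sqrt{2 o} = 3 \sqrt{2} \sqrt{o}$)
$g = i \sqrt{223}$ ($g = \sqrt{53 - 276} = \sqrt{-223} = i \sqrt{223} \approx 14.933 i$)
$\sqrt{O{\left(66 \right)} + g} = \sqrt{3 \sqrt{2} \sqrt{66} + i \sqrt{223}} = \sqrt{6 \sqrt{33} + i \sqrt{223}}$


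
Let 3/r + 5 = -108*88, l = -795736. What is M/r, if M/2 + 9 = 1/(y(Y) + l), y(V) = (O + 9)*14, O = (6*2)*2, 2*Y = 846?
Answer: 68060353703/1192911 ≈ 57054.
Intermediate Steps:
Y = 423 (Y = (½)*846 = 423)
O = 24 (O = 12*2 = 24)
y(V) = 462 (y(V) = (24 + 9)*14 = 33*14 = 462)
r = -3/9509 (r = 3/(-5 - 108*88) = 3/(-5 - 9504) = 3/(-9509) = 3*(-1/9509) = -3/9509 ≈ -0.00031549)
M = -7157467/397637 (M = -18 + 2/(462 - 795736) = -18 + 2/(-795274) = -18 + 2*(-1/795274) = -18 - 1/397637 = -7157467/397637 ≈ -18.000)
M/r = -7157467/(397637*(-3/9509)) = -7157467/397637*(-9509/3) = 68060353703/1192911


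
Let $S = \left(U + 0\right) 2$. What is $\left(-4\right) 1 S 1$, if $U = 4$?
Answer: $-32$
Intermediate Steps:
$S = 8$ ($S = \left(4 + 0\right) 2 = 4 \cdot 2 = 8$)
$\left(-4\right) 1 S 1 = \left(-4\right) 1 \cdot 8 \cdot 1 = \left(-4\right) 8 \cdot 1 = \left(-32\right) 1 = -32$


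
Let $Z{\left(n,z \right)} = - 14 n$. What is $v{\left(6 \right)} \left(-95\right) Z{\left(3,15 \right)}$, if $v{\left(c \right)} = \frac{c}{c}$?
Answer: $3990$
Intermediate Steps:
$v{\left(c \right)} = 1$
$v{\left(6 \right)} \left(-95\right) Z{\left(3,15 \right)} = 1 \left(-95\right) \left(\left(-14\right) 3\right) = \left(-95\right) \left(-42\right) = 3990$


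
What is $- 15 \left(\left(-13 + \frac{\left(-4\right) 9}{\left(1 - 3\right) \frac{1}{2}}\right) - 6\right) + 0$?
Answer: $-255$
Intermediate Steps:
$- 15 \left(\left(-13 + \frac{\left(-4\right) 9}{\left(1 - 3\right) \frac{1}{2}}\right) - 6\right) + 0 = - 15 \left(\left(-13 - \frac{36}{\left(-2\right) \frac{1}{2}}\right) - 6\right) + 0 = - 15 \left(\left(-13 - \frac{36}{-1}\right) - 6\right) + 0 = - 15 \left(\left(-13 - -36\right) - 6\right) + 0 = - 15 \left(\left(-13 + 36\right) - 6\right) + 0 = - 15 \left(23 - 6\right) + 0 = \left(-15\right) 17 + 0 = -255 + 0 = -255$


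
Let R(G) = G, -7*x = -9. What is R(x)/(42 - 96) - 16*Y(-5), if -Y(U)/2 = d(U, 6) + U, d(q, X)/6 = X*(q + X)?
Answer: 41663/42 ≈ 991.98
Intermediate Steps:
d(q, X) = 6*X*(X + q) (d(q, X) = 6*(X*(q + X)) = 6*(X*(X + q)) = 6*X*(X + q))
x = 9/7 (x = -⅐*(-9) = 9/7 ≈ 1.2857)
Y(U) = -432 - 74*U (Y(U) = -2*(6*6*(6 + U) + U) = -2*((216 + 36*U) + U) = -2*(216 + 37*U) = -432 - 74*U)
R(x)/(42 - 96) - 16*Y(-5) = 9/(7*(42 - 96)) - 16*(-432 - 74*(-5)) = (9/7)/(-54) - 16*(-432 + 370) = (9/7)*(-1/54) - 16*(-62) = -1/42 + 992 = 41663/42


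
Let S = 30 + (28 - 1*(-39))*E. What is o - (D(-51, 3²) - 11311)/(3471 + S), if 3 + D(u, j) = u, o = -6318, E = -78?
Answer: -2181983/345 ≈ -6324.6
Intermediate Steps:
S = -5196 (S = 30 + (28 - 1*(-39))*(-78) = 30 + (28 + 39)*(-78) = 30 + 67*(-78) = 30 - 5226 = -5196)
D(u, j) = -3 + u
o - (D(-51, 3²) - 11311)/(3471 + S) = -6318 - ((-3 - 51) - 11311)/(3471 - 5196) = -6318 - (-54 - 11311)/(-1725) = -6318 - (-11365)*(-1)/1725 = -6318 - 1*2273/345 = -6318 - 2273/345 = -2181983/345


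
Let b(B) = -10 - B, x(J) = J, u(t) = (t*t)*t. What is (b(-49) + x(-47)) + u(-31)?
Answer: -29799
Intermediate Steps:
u(t) = t³ (u(t) = t²*t = t³)
(b(-49) + x(-47)) + u(-31) = ((-10 - 1*(-49)) - 47) + (-31)³ = ((-10 + 49) - 47) - 29791 = (39 - 47) - 29791 = -8 - 29791 = -29799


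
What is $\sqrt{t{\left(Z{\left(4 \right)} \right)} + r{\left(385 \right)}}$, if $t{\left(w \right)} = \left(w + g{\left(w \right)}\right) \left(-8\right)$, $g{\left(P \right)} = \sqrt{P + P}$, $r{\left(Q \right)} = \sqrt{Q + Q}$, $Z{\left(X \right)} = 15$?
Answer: $\sqrt{-120 + \sqrt{770} - 8 \sqrt{30}} \approx 11.665 i$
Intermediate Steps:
$r{\left(Q \right)} = \sqrt{2} \sqrt{Q}$ ($r{\left(Q \right)} = \sqrt{2 Q} = \sqrt{2} \sqrt{Q}$)
$g{\left(P \right)} = \sqrt{2} \sqrt{P}$ ($g{\left(P \right)} = \sqrt{2 P} = \sqrt{2} \sqrt{P}$)
$t{\left(w \right)} = - 8 w - 8 \sqrt{2} \sqrt{w}$ ($t{\left(w \right)} = \left(w + \sqrt{2} \sqrt{w}\right) \left(-8\right) = - 8 w - 8 \sqrt{2} \sqrt{w}$)
$\sqrt{t{\left(Z{\left(4 \right)} \right)} + r{\left(385 \right)}} = \sqrt{\left(\left(-8\right) 15 - 8 \sqrt{2} \sqrt{15}\right) + \sqrt{2} \sqrt{385}} = \sqrt{\left(-120 - 8 \sqrt{30}\right) + \sqrt{770}} = \sqrt{-120 + \sqrt{770} - 8 \sqrt{30}}$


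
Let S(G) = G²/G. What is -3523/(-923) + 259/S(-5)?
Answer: -17034/355 ≈ -47.983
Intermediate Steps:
S(G) = G
-3523/(-923) + 259/S(-5) = -3523/(-923) + 259/(-5) = -3523*(-1/923) + 259*(-⅕) = 271/71 - 259/5 = -17034/355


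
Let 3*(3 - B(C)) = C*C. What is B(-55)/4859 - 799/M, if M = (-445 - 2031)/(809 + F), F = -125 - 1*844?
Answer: -467747824/9023163 ≈ -51.839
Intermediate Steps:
B(C) = 3 - C²/3 (B(C) = 3 - C*C/3 = 3 - C²/3)
F = -969 (F = -125 - 844 = -969)
M = 619/40 (M = (-445 - 2031)/(809 - 969) = -2476/(-160) = -2476*(-1/160) = 619/40 ≈ 15.475)
B(-55)/4859 - 799/M = (3 - ⅓*(-55)²)/4859 - 799/619/40 = (3 - ⅓*3025)*(1/4859) - 799*40/619 = (3 - 3025/3)*(1/4859) - 31960/619 = -3016/3*1/4859 - 31960/619 = -3016/14577 - 31960/619 = -467747824/9023163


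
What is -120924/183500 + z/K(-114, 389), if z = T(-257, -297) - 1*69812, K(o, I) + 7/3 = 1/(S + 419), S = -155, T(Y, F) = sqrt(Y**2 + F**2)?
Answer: 56364969329/1880875 - 88*sqrt(154258)/205 ≈ 29799.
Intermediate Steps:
T(Y, F) = sqrt(F**2 + Y**2)
K(o, I) = -205/88 (K(o, I) = -7/3 + 1/(-155 + 419) = -7/3 + 1/264 = -205/88)
z = -69812 + sqrt(154258) (z = sqrt((-297)**2 + (-257)**2) - 1*69812 = sqrt(88209 + 66049) - 69812 = sqrt(154258) - 69812 = -69812 + sqrt(154258) ≈ -69419.)
-120924/183500 + z/K(-114, 389) = -120924/183500 + (-69812 + sqrt(154258))/(-205/88) = -120924*1/183500 + (-69812 + sqrt(154258))*(-88/205) = -30231/45875 + (6143456/205 - 88*sqrt(154258)/205) = 56364969329/1880875 - 88*sqrt(154258)/205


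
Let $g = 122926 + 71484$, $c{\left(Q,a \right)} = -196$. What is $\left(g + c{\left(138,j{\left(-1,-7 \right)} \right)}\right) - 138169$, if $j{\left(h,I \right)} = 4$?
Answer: $56045$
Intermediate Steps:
$g = 194410$
$\left(g + c{\left(138,j{\left(-1,-7 \right)} \right)}\right) - 138169 = \left(194410 - 196\right) - 138169 = 194214 - 138169 = 56045$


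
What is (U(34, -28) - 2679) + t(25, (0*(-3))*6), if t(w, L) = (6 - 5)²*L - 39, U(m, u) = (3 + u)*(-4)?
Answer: -2618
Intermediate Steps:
U(m, u) = -12 - 4*u
t(w, L) = -39 + L (t(w, L) = 1²*L - 39 = 1*L - 39 = L - 39 = -39 + L)
(U(34, -28) - 2679) + t(25, (0*(-3))*6) = ((-12 - 4*(-28)) - 2679) + (-39 + (0*(-3))*6) = ((-12 + 112) - 2679) + (-39 + 0*6) = (100 - 2679) + (-39 + 0) = -2579 - 39 = -2618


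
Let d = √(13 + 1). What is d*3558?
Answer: 3558*√14 ≈ 13313.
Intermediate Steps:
d = √14 ≈ 3.7417
d*3558 = √14*3558 = 3558*√14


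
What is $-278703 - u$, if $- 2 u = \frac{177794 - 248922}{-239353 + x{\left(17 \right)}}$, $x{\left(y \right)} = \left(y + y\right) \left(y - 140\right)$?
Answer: $- \frac{67873899541}{243535} \approx -2.787 \cdot 10^{5}$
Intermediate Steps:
$x{\left(y \right)} = 2 y \left(-140 + y\right)$
$u = - \frac{35564}{243535}$ ($u = - \frac{\left(177794 - 248922\right) \frac{1}{-239353 + 2 \cdot 17 \left(-140 + 17\right)}}{2} = - \frac{\left(-71128\right) \frac{1}{-239353 + 2 \cdot 17 \left(-123\right)}}{2} = - \frac{\left(-71128\right) \frac{1}{-239353 - 4182}}{2} = - \frac{\left(-71128\right) \frac{1}{-243535}}{2} = - \frac{\left(-71128\right) \left(- \frac{1}{243535}\right)}{2} = \left(- \frac{1}{2}\right) \frac{71128}{243535} = - \frac{35564}{243535} \approx -0.14603$)
$-278703 - u = -278703 - - \frac{35564}{243535} = -278703 + \frac{35564}{243535} = - \frac{67873899541}{243535}$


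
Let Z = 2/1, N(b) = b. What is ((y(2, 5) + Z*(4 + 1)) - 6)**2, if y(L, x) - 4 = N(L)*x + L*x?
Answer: 784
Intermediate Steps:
y(L, x) = 4 + 2*L*x (y(L, x) = 4 + (L*x + L*x) = 4 + 2*L*x)
Z = 2 (Z = 2*1 = 2)
((y(2, 5) + Z*(4 + 1)) - 6)**2 = (((4 + 2*2*5) + 2*(4 + 1)) - 6)**2 = (((4 + 20) + 2*5) - 6)**2 = ((24 + 10) - 6)**2 = (34 - 6)**2 = 28**2 = 784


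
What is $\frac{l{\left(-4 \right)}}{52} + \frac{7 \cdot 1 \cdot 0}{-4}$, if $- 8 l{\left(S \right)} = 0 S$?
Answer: $0$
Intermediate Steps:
$l{\left(S \right)} = 0$ ($l{\left(S \right)} = - \frac{0 S}{8} = \left(- \frac{1}{8}\right) 0 = 0$)
$\frac{l{\left(-4 \right)}}{52} + \frac{7 \cdot 1 \cdot 0}{-4} = \frac{0}{52} + \frac{7 \cdot 1 \cdot 0}{-4} = 0 \cdot \frac{1}{52} + 7 \cdot 0 \left(- \frac{1}{4}\right) = 0 + 0 \left(- \frac{1}{4}\right) = 0 + 0 = 0$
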